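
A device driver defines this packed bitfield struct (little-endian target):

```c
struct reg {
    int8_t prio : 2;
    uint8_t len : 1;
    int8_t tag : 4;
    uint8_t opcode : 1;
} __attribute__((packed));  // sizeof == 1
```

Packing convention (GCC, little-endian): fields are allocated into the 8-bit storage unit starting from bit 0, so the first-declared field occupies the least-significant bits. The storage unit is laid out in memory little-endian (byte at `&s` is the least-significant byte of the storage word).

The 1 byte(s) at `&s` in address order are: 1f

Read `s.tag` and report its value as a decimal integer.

[0]=0x1f (little-endian) → word 0x1f
prio [0+:2] = (word>>0) & 0x3 = 3
len [2+:1] = (word>>2) & 0x1 = 1
tag [3+:4] = (word>>3) & 0xf = 3  ←
opcode [7+:1] = (word>>7) & 0x1 = 0
tag signed 4b, MSB=0: value = 3

3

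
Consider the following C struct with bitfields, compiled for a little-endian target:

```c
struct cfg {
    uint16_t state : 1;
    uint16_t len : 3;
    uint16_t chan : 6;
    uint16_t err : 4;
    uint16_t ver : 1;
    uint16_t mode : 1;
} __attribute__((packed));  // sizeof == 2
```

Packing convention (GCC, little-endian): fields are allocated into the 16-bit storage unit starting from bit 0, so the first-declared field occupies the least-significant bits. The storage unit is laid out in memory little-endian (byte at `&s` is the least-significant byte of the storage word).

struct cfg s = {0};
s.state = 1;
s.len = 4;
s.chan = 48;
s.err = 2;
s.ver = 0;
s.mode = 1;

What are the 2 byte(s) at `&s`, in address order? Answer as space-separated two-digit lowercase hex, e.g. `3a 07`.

state:1 = 1 → 0x1 << 0 → word 0x0001
len:3 = 4 → 0x4 << 1 → word 0x0009
chan:6 = 48 → 0x30 << 4 → word 0x0309
err:4 = 2 → 0x2 << 10 → word 0x0b09
ver:1 = 0 → 0x0 << 14 → word 0x0b09
mode:1 = 1 → 0x1 << 15 → word 0x8b09
word = 0x8b09 → little-endian bytes:
  [0]=0x09  [1]=0x8b

09 8b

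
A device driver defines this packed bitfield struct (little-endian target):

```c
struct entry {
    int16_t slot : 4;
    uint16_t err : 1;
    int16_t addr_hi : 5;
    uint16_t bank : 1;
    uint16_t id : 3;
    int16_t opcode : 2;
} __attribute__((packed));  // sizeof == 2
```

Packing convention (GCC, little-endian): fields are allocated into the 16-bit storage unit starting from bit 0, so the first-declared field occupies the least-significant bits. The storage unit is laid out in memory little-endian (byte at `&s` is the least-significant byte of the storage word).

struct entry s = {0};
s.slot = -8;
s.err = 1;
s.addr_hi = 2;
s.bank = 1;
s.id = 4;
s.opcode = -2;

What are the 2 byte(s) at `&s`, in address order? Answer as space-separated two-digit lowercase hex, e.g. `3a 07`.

58 a4

[0+:4] slot=-8 & 0xf = 0x8; word=0x0008
[4+:1] err=1 & 0x1 = 0x1; word=0x0018
[5+:5] addr_hi=2 & 0x1f = 0x2; word=0x0058
[10+:1] bank=1 & 0x1 = 0x1; word=0x0458
[11+:3] id=4 & 0x7 = 0x4; word=0x2458
[14+:2] opcode=-2 & 0x3 = 0x2; word=0xa458
word = 0xa458 → little-endian bytes:
  [0]=0x58  [1]=0xa4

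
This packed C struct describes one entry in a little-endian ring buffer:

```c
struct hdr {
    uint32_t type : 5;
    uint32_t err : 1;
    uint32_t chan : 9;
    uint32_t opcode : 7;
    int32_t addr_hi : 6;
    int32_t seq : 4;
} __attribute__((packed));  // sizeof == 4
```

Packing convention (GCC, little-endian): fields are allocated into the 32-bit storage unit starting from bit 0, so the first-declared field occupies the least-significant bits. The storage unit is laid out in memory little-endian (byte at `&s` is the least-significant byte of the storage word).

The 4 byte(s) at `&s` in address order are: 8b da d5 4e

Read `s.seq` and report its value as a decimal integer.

4

[0]=0x8b [1]=0xda [2]=0xd5 [3]=0x4e (little-endian) → word 0x4ed5da8b
type [0+:5] = (word>>0) & 0x1f = 11
err [5+:1] = (word>>5) & 0x1 = 0
chan [6+:9] = (word>>6) & 0x1ff = 362
opcode [15+:7] = (word>>15) & 0x7f = 43
addr_hi [22+:6] = (word>>22) & 0x3f = 59
seq [28+:4] = (word>>28) & 0xf = 4  ←
seq signed 4b, MSB=0: value = 4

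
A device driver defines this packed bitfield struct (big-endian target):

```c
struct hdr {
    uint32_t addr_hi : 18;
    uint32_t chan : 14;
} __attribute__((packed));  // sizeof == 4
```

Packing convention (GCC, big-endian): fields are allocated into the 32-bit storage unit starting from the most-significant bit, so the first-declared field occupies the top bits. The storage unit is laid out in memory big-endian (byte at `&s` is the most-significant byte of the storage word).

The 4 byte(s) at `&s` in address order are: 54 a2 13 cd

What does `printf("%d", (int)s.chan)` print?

5069

[0]=0x54 [1]=0xa2 [2]=0x13 [3]=0xcd (big-endian) → word 0x54a213cd
addr_hi [14+:18] = (word>>14) & 0x3ffff = 86664
chan [0+:14] = (word>>0) & 0x3fff = 5069  ←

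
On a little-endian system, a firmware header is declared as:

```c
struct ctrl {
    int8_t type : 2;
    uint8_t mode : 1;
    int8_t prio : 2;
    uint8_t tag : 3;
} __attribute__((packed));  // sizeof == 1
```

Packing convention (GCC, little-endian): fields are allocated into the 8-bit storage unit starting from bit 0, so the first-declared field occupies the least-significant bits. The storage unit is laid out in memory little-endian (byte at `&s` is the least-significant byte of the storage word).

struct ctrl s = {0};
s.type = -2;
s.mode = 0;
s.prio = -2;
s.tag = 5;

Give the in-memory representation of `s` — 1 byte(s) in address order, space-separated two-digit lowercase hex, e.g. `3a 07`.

b2

type:2 = -2 → 0x2 << 0 → word 0x02
mode:1 = 0 → 0x0 << 2 → word 0x02
prio:2 = -2 → 0x2 << 3 → word 0x12
tag:3 = 5 → 0x5 << 5 → word 0xb2
word = 0xb2 → little-endian bytes:
  [0]=0xb2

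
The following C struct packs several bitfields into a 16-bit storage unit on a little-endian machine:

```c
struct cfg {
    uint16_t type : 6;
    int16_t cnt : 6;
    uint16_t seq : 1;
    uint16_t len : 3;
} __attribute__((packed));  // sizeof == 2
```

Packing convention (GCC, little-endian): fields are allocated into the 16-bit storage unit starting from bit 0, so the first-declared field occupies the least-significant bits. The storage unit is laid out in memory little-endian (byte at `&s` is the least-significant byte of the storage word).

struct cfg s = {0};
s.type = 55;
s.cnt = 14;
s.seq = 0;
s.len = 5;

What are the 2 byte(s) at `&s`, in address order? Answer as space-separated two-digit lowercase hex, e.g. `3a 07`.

[0+:6] type=55 & 0x3f = 0x37; word=0x0037
[6+:6] cnt=14 & 0x3f = 0xe; word=0x03b7
[12+:1] seq=0 & 0x1 = 0x0; word=0x03b7
[13+:3] len=5 & 0x7 = 0x5; word=0xa3b7
word = 0xa3b7 → little-endian bytes:
  [0]=0xb7  [1]=0xa3

b7 a3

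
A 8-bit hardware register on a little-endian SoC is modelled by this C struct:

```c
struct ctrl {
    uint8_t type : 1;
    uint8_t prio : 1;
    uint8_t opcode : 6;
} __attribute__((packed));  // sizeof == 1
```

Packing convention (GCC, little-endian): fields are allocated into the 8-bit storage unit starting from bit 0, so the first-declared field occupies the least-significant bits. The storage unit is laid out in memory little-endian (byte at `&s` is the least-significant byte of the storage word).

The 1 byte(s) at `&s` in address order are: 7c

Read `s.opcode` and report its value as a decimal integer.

[0]=0x7c (little-endian) → word 0x7c
type:1 @ bit 0 → (0x7c>>0)&0x1 = 0x0
prio:1 @ bit 1 → (0x7c>>1)&0x1 = 0x0
opcode:6 @ bit 2 → (0x7c>>2)&0x3f = 0x1f  ←

31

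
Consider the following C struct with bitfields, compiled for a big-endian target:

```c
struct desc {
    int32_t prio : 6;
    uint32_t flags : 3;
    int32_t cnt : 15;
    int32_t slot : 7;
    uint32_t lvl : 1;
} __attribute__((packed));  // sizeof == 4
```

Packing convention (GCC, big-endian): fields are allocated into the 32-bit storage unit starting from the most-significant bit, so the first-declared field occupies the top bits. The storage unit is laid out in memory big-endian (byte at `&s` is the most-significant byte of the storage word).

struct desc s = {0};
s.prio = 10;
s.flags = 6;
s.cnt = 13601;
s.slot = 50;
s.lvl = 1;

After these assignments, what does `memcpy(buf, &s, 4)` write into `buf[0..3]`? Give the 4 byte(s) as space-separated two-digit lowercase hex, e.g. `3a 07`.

prio (6b) val=10 bits=0xa at bit 26: 0x28000000
flags (3b) val=6 bits=0x6 at bit 23: 0x2b000000
cnt (15b) val=13601 bits=0x3521 at bit 8: 0x2b352100
slot (7b) val=50 bits=0x32 at bit 1: 0x2b352164
lvl (1b) val=1 bits=0x1 at bit 0: 0x2b352165
word = 0x2b352165 → big-endian bytes:
  [0]=0x2b  [1]=0x35  [2]=0x21  [3]=0x65

2b 35 21 65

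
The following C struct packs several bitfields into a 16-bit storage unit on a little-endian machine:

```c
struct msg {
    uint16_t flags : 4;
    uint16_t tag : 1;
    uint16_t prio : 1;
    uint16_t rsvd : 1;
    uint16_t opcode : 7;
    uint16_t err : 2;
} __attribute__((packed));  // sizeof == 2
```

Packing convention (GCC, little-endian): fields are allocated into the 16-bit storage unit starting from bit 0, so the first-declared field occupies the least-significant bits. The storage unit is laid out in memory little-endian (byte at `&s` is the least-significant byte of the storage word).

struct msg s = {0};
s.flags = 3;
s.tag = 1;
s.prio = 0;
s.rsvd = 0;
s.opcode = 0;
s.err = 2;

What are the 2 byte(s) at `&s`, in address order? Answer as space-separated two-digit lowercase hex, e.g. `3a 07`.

13 80

[0+:4] flags=3 & 0xf = 0x3; word=0x0003
[4+:1] tag=1 & 0x1 = 0x1; word=0x0013
[5+:1] prio=0 & 0x1 = 0x0; word=0x0013
[6+:1] rsvd=0 & 0x1 = 0x0; word=0x0013
[7+:7] opcode=0 & 0x7f = 0x0; word=0x0013
[14+:2] err=2 & 0x3 = 0x2; word=0x8013
word = 0x8013 → little-endian bytes:
  [0]=0x13  [1]=0x80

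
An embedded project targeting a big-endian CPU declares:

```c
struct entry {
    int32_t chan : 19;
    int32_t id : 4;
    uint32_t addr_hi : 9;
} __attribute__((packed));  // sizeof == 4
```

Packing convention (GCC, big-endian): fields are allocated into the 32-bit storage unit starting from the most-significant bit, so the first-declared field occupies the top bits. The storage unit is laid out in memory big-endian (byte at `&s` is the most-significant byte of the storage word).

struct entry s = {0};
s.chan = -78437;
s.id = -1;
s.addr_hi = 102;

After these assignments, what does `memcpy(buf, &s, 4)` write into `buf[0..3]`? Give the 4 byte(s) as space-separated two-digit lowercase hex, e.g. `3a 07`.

chan (19b) val=-78437 bits=0x6cd9b at bit 13: 0xd9b36000
id (4b) val=-1 bits=0xf at bit 9: 0xd9b37e00
addr_hi (9b) val=102 bits=0x66 at bit 0: 0xd9b37e66
word = 0xd9b37e66 → big-endian bytes:
  [0]=0xd9  [1]=0xb3  [2]=0x7e  [3]=0x66

d9 b3 7e 66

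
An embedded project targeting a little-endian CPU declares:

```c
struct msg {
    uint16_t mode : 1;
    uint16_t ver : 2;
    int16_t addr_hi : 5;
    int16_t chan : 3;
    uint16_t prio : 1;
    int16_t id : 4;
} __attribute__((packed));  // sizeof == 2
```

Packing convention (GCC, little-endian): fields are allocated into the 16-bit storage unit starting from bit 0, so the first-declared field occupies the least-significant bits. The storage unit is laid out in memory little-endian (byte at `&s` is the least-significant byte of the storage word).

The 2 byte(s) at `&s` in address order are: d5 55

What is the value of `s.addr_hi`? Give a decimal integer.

[0]=0xd5 [1]=0x55 (little-endian) → word 0x55d5
mode:1 @ bit 0 → (0x55d5>>0)&0x1 = 0x1
ver:2 @ bit 1 → (0x55d5>>1)&0x3 = 0x2
addr_hi:5 @ bit 3 → (0x55d5>>3)&0x1f = 0x1a  ←
chan:3 @ bit 8 → (0x55d5>>8)&0x7 = 0x5
prio:1 @ bit 11 → (0x55d5>>11)&0x1 = 0x0
id:4 @ bit 12 → (0x55d5>>12)&0xf = 0x5
addr_hi signed 5b, MSB=1: 26 - 32 = -6

-6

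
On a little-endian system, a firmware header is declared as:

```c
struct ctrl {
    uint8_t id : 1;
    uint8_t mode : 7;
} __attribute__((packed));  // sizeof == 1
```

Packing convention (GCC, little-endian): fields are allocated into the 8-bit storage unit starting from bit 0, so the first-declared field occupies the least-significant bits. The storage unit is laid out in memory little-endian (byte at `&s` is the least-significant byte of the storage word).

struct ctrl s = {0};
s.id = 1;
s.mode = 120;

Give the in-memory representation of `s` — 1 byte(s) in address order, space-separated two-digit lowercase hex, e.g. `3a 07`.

f1

id:1 = 1 → 0x1 << 0 → word 0x01
mode:7 = 120 → 0x78 << 1 → word 0xf1
word = 0xf1 → little-endian bytes:
  [0]=0xf1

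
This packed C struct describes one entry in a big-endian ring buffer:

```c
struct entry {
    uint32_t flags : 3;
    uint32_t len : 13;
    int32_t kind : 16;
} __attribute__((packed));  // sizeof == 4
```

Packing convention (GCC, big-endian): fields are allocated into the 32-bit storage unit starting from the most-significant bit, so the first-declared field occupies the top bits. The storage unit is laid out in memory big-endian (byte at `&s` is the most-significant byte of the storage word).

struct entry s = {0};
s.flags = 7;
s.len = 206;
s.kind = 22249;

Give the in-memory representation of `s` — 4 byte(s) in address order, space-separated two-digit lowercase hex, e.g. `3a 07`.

flags:3 = 7 → 0x7 << 29 → word 0xe0000000
len:13 = 206 → 0xce << 16 → word 0xe0ce0000
kind:16 = 22249 → 0x56e9 << 0 → word 0xe0ce56e9
word = 0xe0ce56e9 → big-endian bytes:
  [0]=0xe0  [1]=0xce  [2]=0x56  [3]=0xe9

e0 ce 56 e9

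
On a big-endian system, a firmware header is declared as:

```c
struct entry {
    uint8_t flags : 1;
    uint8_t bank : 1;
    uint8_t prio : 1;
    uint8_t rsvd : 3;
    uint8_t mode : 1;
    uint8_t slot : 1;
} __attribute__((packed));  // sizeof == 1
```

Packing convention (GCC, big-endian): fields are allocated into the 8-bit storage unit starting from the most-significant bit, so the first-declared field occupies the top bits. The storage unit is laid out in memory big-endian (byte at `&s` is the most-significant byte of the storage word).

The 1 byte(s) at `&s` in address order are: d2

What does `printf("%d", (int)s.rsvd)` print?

4

[0]=0xd2 (big-endian) → word 0xd2
flags [7+:1] = (word>>7) & 0x1 = 1
bank [6+:1] = (word>>6) & 0x1 = 1
prio [5+:1] = (word>>5) & 0x1 = 0
rsvd [2+:3] = (word>>2) & 0x7 = 4  ←
mode [1+:1] = (word>>1) & 0x1 = 1
slot [0+:1] = (word>>0) & 0x1 = 0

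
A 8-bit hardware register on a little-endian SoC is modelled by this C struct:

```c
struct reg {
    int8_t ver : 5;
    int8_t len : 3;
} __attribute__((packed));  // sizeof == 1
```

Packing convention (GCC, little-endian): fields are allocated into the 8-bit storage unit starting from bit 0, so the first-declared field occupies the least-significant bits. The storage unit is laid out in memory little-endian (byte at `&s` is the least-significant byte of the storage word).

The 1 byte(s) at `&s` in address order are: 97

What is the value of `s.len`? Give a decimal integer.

-4

[0]=0x97 (little-endian) → word 0x97
ver [0+:5] = (word>>0) & 0x1f = 23
len [5+:3] = (word>>5) & 0x7 = 4  ←
len signed 3b, MSB=1: 4 - 8 = -4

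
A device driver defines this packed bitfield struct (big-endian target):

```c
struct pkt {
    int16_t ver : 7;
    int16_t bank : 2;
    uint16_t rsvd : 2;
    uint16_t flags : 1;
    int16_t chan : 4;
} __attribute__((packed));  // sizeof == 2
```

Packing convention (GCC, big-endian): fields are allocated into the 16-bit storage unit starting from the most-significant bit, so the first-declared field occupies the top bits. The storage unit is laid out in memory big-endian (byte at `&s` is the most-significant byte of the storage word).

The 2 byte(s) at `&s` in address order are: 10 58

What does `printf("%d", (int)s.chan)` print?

[0]=0x10 [1]=0x58 (big-endian) → word 0x1058
ver [9+:7] = (word>>9) & 0x7f = 8
bank [7+:2] = (word>>7) & 0x3 = 0
rsvd [5+:2] = (word>>5) & 0x3 = 2
flags [4+:1] = (word>>4) & 0x1 = 1
chan [0+:4] = (word>>0) & 0xf = 8  ←
chan signed 4b, MSB=1: 8 - 16 = -8

-8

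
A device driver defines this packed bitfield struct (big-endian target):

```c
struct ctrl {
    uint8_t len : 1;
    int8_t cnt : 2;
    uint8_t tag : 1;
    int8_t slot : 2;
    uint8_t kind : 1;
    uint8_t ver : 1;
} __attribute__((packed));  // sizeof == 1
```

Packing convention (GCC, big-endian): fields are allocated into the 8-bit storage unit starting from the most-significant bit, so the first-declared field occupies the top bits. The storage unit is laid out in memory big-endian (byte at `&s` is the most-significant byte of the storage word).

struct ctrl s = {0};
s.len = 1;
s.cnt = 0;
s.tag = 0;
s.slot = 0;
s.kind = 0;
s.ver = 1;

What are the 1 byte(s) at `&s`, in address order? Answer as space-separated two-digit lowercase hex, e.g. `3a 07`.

len:1 = 1 → 0x1 << 7 → word 0x80
cnt:2 = 0 → 0x0 << 5 → word 0x80
tag:1 = 0 → 0x0 << 4 → word 0x80
slot:2 = 0 → 0x0 << 2 → word 0x80
kind:1 = 0 → 0x0 << 1 → word 0x80
ver:1 = 1 → 0x1 << 0 → word 0x81
word = 0x81 → big-endian bytes:
  [0]=0x81

81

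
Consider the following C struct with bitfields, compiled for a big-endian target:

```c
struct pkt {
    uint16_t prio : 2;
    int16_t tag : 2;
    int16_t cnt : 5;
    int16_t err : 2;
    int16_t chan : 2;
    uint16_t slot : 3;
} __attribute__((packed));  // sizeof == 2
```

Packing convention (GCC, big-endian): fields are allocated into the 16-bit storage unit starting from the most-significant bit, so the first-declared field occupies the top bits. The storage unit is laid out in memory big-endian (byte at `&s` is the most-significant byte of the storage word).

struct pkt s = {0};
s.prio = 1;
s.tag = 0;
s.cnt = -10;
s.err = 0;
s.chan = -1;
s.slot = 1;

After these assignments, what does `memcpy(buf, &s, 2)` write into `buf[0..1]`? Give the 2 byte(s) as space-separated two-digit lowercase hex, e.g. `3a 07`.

4b 19

[14+:2] prio=1 & 0x3 = 0x1; word=0x4000
[12+:2] tag=0 & 0x3 = 0x0; word=0x4000
[7+:5] cnt=-10 & 0x1f = 0x16; word=0x4b00
[5+:2] err=0 & 0x3 = 0x0; word=0x4b00
[3+:2] chan=-1 & 0x3 = 0x3; word=0x4b18
[0+:3] slot=1 & 0x7 = 0x1; word=0x4b19
word = 0x4b19 → big-endian bytes:
  [0]=0x4b  [1]=0x19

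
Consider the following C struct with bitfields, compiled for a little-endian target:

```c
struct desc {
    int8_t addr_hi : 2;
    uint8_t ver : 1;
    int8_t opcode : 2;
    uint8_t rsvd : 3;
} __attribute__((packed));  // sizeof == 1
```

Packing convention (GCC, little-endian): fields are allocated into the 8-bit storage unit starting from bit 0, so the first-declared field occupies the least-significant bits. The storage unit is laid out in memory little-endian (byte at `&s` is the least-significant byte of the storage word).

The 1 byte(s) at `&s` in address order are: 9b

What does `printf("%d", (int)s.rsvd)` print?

[0]=0x9b (little-endian) → word 0x9b
addr_hi:2 @ bit 0 → (0x9b>>0)&0x3 = 0x3
ver:1 @ bit 2 → (0x9b>>2)&0x1 = 0x0
opcode:2 @ bit 3 → (0x9b>>3)&0x3 = 0x3
rsvd:3 @ bit 5 → (0x9b>>5)&0x7 = 0x4  ←

4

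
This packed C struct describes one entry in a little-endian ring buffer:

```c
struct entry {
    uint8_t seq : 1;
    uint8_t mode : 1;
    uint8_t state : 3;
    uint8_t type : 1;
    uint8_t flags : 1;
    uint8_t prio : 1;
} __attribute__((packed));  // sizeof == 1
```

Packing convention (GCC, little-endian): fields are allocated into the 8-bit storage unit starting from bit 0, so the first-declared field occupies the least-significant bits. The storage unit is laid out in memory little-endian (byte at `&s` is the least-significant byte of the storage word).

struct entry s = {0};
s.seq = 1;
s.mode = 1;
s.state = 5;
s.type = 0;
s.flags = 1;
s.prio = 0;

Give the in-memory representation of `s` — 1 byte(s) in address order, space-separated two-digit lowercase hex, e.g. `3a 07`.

57

seq (1b) val=1 bits=0x1 at bit 0: 0x01
mode (1b) val=1 bits=0x1 at bit 1: 0x03
state (3b) val=5 bits=0x5 at bit 2: 0x17
type (1b) val=0 bits=0x0 at bit 5: 0x17
flags (1b) val=1 bits=0x1 at bit 6: 0x57
prio (1b) val=0 bits=0x0 at bit 7: 0x57
word = 0x57 → little-endian bytes:
  [0]=0x57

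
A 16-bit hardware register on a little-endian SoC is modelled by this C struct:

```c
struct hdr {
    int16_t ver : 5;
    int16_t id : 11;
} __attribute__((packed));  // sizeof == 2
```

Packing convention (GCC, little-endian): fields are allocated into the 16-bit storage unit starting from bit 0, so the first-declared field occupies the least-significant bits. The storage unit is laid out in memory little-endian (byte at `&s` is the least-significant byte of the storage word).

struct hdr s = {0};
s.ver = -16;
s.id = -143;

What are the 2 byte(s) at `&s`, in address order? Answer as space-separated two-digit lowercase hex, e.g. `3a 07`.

30 ee

[0+:5] ver=-16 & 0x1f = 0x10; word=0x0010
[5+:11] id=-143 & 0x7ff = 0x771; word=0xee30
word = 0xee30 → little-endian bytes:
  [0]=0x30  [1]=0xee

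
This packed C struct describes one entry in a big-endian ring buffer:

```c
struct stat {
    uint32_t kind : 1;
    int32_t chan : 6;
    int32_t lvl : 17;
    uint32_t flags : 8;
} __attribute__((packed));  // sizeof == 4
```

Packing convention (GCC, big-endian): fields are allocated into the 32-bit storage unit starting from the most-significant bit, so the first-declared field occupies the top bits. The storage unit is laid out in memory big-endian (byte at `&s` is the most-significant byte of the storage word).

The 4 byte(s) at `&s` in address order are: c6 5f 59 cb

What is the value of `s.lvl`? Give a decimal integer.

[0]=0xc6 [1]=0x5f [2]=0x59 [3]=0xcb (big-endian) → word 0xc65f59cb
kind:1 @ bit 31 → (0xc65f59cb>>31)&0x1 = 0x1
chan:6 @ bit 25 → (0xc65f59cb>>25)&0x3f = 0x23
lvl:17 @ bit 8 → (0xc65f59cb>>8)&0x1ffff = 0x5f59  ←
flags:8 @ bit 0 → (0xc65f59cb>>0)&0xff = 0xcb
lvl signed 17b, MSB=0: value = 24409

24409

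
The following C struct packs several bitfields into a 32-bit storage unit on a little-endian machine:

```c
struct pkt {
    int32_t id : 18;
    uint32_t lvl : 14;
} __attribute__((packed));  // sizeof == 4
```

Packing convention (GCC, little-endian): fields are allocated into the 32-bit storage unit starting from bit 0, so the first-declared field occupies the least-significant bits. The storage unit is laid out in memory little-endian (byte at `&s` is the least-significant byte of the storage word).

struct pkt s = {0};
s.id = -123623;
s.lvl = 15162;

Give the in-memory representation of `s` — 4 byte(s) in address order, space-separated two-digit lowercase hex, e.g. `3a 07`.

19 1d ea ec

id (18b) val=-123623 bits=0x21d19 at bit 0: 0x00021d19
lvl (14b) val=15162 bits=0x3b3a at bit 18: 0xecea1d19
word = 0xecea1d19 → little-endian bytes:
  [0]=0x19  [1]=0x1d  [2]=0xea  [3]=0xec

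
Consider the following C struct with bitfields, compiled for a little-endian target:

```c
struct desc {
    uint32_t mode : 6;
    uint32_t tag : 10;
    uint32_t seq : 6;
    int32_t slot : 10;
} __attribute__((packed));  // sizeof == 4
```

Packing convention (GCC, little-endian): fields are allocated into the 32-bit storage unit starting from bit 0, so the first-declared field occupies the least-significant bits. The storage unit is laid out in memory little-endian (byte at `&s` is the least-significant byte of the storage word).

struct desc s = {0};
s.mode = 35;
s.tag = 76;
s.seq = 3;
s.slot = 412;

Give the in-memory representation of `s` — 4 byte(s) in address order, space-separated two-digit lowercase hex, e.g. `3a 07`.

23 13 03 67

mode (6b) val=35 bits=0x23 at bit 0: 0x00000023
tag (10b) val=76 bits=0x4c at bit 6: 0x00001323
seq (6b) val=3 bits=0x3 at bit 16: 0x00031323
slot (10b) val=412 bits=0x19c at bit 22: 0x67031323
word = 0x67031323 → little-endian bytes:
  [0]=0x23  [1]=0x13  [2]=0x03  [3]=0x67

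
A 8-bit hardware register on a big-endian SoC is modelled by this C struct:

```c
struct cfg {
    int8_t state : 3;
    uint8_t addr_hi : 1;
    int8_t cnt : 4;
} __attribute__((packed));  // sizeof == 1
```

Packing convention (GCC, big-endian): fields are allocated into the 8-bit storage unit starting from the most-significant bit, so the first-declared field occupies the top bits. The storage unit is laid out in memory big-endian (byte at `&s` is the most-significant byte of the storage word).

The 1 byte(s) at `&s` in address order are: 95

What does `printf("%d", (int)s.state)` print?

-4

[0]=0x95 (big-endian) → word 0x95
state:3 @ bit 5 → (0x95>>5)&0x7 = 0x4  ←
addr_hi:1 @ bit 4 → (0x95>>4)&0x1 = 0x1
cnt:4 @ bit 0 → (0x95>>0)&0xf = 0x5
state signed 3b, MSB=1: 4 - 8 = -4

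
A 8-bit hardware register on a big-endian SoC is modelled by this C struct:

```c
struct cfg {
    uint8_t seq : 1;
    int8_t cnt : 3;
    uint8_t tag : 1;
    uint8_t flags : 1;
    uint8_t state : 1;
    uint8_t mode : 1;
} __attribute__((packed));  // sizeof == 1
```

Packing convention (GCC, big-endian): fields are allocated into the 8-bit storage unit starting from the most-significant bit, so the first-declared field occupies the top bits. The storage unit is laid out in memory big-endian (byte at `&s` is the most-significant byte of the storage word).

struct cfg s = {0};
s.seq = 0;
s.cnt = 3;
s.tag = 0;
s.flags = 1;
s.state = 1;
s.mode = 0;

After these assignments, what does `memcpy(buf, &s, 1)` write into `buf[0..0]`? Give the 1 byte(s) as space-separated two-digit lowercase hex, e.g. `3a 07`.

36

seq:1 = 0 → 0x0 << 7 → word 0x00
cnt:3 = 3 → 0x3 << 4 → word 0x30
tag:1 = 0 → 0x0 << 3 → word 0x30
flags:1 = 1 → 0x1 << 2 → word 0x34
state:1 = 1 → 0x1 << 1 → word 0x36
mode:1 = 0 → 0x0 << 0 → word 0x36
word = 0x36 → big-endian bytes:
  [0]=0x36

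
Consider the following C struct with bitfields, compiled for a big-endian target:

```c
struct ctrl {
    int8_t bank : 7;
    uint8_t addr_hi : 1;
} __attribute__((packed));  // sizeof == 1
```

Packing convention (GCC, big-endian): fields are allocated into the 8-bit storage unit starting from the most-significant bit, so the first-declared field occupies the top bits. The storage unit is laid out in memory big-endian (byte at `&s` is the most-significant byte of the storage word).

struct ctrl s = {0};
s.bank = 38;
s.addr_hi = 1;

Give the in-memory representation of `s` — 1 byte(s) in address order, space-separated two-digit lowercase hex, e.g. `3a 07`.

4d

bank:7 = 38 → 0x26 << 1 → word 0x4c
addr_hi:1 = 1 → 0x1 << 0 → word 0x4d
word = 0x4d → big-endian bytes:
  [0]=0x4d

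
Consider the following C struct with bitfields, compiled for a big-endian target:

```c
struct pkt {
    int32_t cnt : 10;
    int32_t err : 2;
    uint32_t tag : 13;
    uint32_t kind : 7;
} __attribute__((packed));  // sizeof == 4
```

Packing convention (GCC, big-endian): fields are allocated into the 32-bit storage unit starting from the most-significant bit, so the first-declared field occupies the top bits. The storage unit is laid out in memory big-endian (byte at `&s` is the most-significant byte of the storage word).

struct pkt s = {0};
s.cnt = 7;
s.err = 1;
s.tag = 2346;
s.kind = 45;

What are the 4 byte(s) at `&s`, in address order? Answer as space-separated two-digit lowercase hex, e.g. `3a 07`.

01 d4 95 2d

[22+:10] cnt=7 & 0x3ff = 0x7; word=0x01c00000
[20+:2] err=1 & 0x3 = 0x1; word=0x01d00000
[7+:13] tag=2346 & 0x1fff = 0x92a; word=0x01d49500
[0+:7] kind=45 & 0x7f = 0x2d; word=0x01d4952d
word = 0x01d4952d → big-endian bytes:
  [0]=0x01  [1]=0xd4  [2]=0x95  [3]=0x2d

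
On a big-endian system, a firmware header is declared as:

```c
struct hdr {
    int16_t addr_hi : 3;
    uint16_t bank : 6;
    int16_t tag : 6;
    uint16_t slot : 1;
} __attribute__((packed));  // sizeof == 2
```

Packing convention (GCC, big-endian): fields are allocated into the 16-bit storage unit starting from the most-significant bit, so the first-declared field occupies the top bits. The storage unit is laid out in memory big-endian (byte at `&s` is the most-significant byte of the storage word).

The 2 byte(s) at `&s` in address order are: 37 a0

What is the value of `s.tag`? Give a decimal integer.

16

[0]=0x37 [1]=0xa0 (big-endian) → word 0x37a0
addr_hi [13+:3] = (word>>13) & 0x7 = 1
bank [7+:6] = (word>>7) & 0x3f = 47
tag [1+:6] = (word>>1) & 0x3f = 16  ←
slot [0+:1] = (word>>0) & 0x1 = 0
tag signed 6b, MSB=0: value = 16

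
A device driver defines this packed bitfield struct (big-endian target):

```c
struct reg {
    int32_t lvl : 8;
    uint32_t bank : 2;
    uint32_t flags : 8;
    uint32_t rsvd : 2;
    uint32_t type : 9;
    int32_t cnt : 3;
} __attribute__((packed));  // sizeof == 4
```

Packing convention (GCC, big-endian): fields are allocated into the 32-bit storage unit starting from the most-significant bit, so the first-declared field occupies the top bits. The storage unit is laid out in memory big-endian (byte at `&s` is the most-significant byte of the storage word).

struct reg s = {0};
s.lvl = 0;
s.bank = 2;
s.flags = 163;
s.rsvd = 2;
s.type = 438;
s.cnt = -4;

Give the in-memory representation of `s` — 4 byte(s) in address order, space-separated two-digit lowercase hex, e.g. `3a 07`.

lvl:8 = 0 → 0x0 << 24 → word 0x00000000
bank:2 = 2 → 0x2 << 22 → word 0x00800000
flags:8 = 163 → 0xa3 << 14 → word 0x00a8c000
rsvd:2 = 2 → 0x2 << 12 → word 0x00a8e000
type:9 = 438 → 0x1b6 << 3 → word 0x00a8edb0
cnt:3 = -4 → 0x4 << 0 → word 0x00a8edb4
word = 0x00a8edb4 → big-endian bytes:
  [0]=0x00  [1]=0xa8  [2]=0xed  [3]=0xb4

00 a8 ed b4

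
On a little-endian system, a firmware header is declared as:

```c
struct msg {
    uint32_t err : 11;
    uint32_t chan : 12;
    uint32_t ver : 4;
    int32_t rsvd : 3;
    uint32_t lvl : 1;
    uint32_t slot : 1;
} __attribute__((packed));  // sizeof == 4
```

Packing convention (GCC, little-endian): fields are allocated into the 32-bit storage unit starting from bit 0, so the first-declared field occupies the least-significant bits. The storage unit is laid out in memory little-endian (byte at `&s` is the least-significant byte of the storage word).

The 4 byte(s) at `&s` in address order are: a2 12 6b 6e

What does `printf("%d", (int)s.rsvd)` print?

[0]=0xa2 [1]=0x12 [2]=0x6b [3]=0x6e (little-endian) → word 0x6e6b12a2
err [0+:11] = (word>>0) & 0x7ff = 674
chan [11+:12] = (word>>11) & 0xfff = 3426
ver [23+:4] = (word>>23) & 0xf = 12
rsvd [27+:3] = (word>>27) & 0x7 = 5  ←
lvl [30+:1] = (word>>30) & 0x1 = 1
slot [31+:1] = (word>>31) & 0x1 = 0
rsvd signed 3b, MSB=1: 5 - 8 = -3

-3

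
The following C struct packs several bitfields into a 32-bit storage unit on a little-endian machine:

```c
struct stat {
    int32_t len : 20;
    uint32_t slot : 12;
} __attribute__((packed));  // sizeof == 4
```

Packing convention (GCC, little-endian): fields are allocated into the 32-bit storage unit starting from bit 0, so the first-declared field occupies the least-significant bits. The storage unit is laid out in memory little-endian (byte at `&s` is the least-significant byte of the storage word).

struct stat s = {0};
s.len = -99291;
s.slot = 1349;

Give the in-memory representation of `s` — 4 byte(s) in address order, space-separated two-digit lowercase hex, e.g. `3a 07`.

25 7c 5e 54

len:20 = -99291 → 0xe7c25 << 0 → word 0x000e7c25
slot:12 = 1349 → 0x545 << 20 → word 0x545e7c25
word = 0x545e7c25 → little-endian bytes:
  [0]=0x25  [1]=0x7c  [2]=0x5e  [3]=0x54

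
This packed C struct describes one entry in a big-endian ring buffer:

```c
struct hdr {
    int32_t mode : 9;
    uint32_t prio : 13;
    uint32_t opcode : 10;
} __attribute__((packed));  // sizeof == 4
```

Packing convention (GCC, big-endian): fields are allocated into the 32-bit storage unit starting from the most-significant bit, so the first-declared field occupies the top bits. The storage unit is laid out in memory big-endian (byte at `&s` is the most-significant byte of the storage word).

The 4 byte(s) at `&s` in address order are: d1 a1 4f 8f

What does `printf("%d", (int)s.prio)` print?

2131

[0]=0xd1 [1]=0xa1 [2]=0x4f [3]=0x8f (big-endian) → word 0xd1a14f8f
mode [23+:9] = (word>>23) & 0x1ff = 419
prio [10+:13] = (word>>10) & 0x1fff = 2131  ←
opcode [0+:10] = (word>>0) & 0x3ff = 911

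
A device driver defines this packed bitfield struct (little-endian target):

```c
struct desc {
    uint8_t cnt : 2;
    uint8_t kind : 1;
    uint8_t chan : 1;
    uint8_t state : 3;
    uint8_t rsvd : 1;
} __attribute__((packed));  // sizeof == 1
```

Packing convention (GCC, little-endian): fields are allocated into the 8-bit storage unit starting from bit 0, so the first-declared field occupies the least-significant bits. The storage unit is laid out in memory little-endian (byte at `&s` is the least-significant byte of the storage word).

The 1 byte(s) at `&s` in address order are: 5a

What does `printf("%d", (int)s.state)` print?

5

[0]=0x5a (little-endian) → word 0x5a
cnt [0+:2] = (word>>0) & 0x3 = 2
kind [2+:1] = (word>>2) & 0x1 = 0
chan [3+:1] = (word>>3) & 0x1 = 1
state [4+:3] = (word>>4) & 0x7 = 5  ←
rsvd [7+:1] = (word>>7) & 0x1 = 0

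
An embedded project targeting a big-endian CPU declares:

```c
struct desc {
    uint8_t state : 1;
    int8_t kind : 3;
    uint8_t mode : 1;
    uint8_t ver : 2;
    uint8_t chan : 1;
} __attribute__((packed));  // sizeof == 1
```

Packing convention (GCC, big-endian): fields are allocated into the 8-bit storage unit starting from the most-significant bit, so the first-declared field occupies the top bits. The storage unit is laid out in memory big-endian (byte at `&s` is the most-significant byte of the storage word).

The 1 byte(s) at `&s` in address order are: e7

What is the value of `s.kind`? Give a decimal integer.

[0]=0xe7 (big-endian) → word 0xe7
state [7+:1] = (word>>7) & 0x1 = 1
kind [4+:3] = (word>>4) & 0x7 = 6  ←
mode [3+:1] = (word>>3) & 0x1 = 0
ver [1+:2] = (word>>1) & 0x3 = 3
chan [0+:1] = (word>>0) & 0x1 = 1
kind signed 3b, MSB=1: 6 - 8 = -2

-2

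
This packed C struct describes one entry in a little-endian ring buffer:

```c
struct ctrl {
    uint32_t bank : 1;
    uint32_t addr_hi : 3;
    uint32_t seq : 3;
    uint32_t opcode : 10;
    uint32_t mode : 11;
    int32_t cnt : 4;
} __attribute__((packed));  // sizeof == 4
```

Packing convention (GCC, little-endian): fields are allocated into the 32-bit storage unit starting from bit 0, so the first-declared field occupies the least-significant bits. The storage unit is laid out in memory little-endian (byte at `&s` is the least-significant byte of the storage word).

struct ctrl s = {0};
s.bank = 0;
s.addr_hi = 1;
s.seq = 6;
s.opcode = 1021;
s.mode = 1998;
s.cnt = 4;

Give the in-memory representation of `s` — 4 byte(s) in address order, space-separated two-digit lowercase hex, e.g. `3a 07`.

e2 fe 9d 4f

bank (1b) val=0 bits=0x0 at bit 0: 0x00000000
addr_hi (3b) val=1 bits=0x1 at bit 1: 0x00000002
seq (3b) val=6 bits=0x6 at bit 4: 0x00000062
opcode (10b) val=1021 bits=0x3fd at bit 7: 0x0001fee2
mode (11b) val=1998 bits=0x7ce at bit 17: 0x0f9dfee2
cnt (4b) val=4 bits=0x4 at bit 28: 0x4f9dfee2
word = 0x4f9dfee2 → little-endian bytes:
  [0]=0xe2  [1]=0xfe  [2]=0x9d  [3]=0x4f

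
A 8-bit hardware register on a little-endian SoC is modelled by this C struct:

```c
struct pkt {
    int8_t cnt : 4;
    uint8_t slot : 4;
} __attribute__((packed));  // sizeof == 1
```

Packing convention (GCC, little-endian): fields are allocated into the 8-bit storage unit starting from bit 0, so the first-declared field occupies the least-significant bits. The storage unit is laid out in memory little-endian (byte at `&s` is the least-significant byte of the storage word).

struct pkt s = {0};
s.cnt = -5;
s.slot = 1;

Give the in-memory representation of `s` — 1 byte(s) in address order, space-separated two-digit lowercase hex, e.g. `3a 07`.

cnt (4b) val=-5 bits=0xb at bit 0: 0x0b
slot (4b) val=1 bits=0x1 at bit 4: 0x1b
word = 0x1b → little-endian bytes:
  [0]=0x1b

1b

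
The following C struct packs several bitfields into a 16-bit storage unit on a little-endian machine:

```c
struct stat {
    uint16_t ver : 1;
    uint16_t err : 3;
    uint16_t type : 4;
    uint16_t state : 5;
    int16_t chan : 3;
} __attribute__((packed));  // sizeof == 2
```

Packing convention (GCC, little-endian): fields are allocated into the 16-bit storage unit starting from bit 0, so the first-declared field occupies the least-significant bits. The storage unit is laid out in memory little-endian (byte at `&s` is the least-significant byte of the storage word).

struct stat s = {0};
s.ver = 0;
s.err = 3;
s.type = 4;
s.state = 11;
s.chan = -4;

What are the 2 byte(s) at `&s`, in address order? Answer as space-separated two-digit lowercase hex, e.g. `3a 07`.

46 8b

[0+:1] ver=0 & 0x1 = 0x0; word=0x0000
[1+:3] err=3 & 0x7 = 0x3; word=0x0006
[4+:4] type=4 & 0xf = 0x4; word=0x0046
[8+:5] state=11 & 0x1f = 0xb; word=0x0b46
[13+:3] chan=-4 & 0x7 = 0x4; word=0x8b46
word = 0x8b46 → little-endian bytes:
  [0]=0x46  [1]=0x8b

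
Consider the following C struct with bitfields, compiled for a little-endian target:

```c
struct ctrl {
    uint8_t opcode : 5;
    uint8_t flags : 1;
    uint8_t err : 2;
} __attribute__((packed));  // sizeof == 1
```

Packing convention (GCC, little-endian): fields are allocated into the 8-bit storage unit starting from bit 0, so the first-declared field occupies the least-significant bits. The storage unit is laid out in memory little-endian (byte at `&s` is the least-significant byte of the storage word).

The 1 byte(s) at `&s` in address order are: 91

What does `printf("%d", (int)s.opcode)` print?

17

[0]=0x91 (little-endian) → word 0x91
opcode:5 @ bit 0 → (0x91>>0)&0x1f = 0x11  ←
flags:1 @ bit 5 → (0x91>>5)&0x1 = 0x0
err:2 @ bit 6 → (0x91>>6)&0x3 = 0x2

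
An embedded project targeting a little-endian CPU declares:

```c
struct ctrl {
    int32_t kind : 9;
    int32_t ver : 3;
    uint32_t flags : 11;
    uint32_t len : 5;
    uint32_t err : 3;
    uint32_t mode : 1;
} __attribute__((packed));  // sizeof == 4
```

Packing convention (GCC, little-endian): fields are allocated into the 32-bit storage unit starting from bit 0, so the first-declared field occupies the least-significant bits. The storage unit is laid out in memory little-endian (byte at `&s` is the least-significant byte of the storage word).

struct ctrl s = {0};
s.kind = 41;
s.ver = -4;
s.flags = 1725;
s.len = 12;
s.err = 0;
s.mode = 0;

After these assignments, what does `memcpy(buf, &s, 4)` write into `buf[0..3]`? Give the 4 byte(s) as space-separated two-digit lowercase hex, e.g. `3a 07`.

29 d8 6b 06

kind (9b) val=41 bits=0x29 at bit 0: 0x00000029
ver (3b) val=-4 bits=0x4 at bit 9: 0x00000829
flags (11b) val=1725 bits=0x6bd at bit 12: 0x006bd829
len (5b) val=12 bits=0xc at bit 23: 0x066bd829
err (3b) val=0 bits=0x0 at bit 28: 0x066bd829
mode (1b) val=0 bits=0x0 at bit 31: 0x066bd829
word = 0x066bd829 → little-endian bytes:
  [0]=0x29  [1]=0xd8  [2]=0x6b  [3]=0x06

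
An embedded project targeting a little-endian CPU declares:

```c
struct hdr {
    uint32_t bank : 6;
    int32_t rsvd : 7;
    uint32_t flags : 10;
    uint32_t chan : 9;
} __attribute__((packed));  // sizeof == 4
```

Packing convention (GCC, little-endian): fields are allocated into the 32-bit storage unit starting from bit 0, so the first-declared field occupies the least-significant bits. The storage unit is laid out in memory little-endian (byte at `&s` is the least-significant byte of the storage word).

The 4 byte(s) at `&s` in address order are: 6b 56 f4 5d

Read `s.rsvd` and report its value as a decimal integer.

-39

[0]=0x6b [1]=0x56 [2]=0xf4 [3]=0x5d (little-endian) → word 0x5df4566b
bank:6 @ bit 0 → (0x5df4566b>>0)&0x3f = 0x2b
rsvd:7 @ bit 6 → (0x5df4566b>>6)&0x7f = 0x59  ←
flags:10 @ bit 13 → (0x5df4566b>>13)&0x3ff = 0x3a2
chan:9 @ bit 23 → (0x5df4566b>>23)&0x1ff = 0xbb
rsvd signed 7b, MSB=1: 89 - 128 = -39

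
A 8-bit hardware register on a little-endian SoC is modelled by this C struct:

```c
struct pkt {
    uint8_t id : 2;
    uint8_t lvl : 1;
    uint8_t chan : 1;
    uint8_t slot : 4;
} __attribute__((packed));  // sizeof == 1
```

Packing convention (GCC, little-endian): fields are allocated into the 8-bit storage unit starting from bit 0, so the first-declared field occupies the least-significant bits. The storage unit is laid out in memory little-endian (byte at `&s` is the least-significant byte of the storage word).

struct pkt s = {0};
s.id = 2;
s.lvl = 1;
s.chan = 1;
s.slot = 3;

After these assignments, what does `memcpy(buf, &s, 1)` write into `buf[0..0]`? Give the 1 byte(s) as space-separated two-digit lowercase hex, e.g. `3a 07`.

3e

[0+:2] id=2 & 0x3 = 0x2; word=0x02
[2+:1] lvl=1 & 0x1 = 0x1; word=0x06
[3+:1] chan=1 & 0x1 = 0x1; word=0x0e
[4+:4] slot=3 & 0xf = 0x3; word=0x3e
word = 0x3e → little-endian bytes:
  [0]=0x3e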